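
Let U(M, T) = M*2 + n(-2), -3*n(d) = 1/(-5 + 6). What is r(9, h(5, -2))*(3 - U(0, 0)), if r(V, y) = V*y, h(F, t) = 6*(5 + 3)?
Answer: 1440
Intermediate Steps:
n(d) = -⅓ (n(d) = -1/(3*(-5 + 6)) = -⅓/1 = -⅓*1 = -⅓)
h(F, t) = 48 (h(F, t) = 6*8 = 48)
U(M, T) = -⅓ + 2*M (U(M, T) = M*2 - ⅓ = 2*M - ⅓ = -⅓ + 2*M)
r(9, h(5, -2))*(3 - U(0, 0)) = (9*48)*(3 - (-⅓ + 2*0)) = 432*(3 - (-⅓ + 0)) = 432*(3 - 1*(-⅓)) = 432*(3 + ⅓) = 432*(10/3) = 1440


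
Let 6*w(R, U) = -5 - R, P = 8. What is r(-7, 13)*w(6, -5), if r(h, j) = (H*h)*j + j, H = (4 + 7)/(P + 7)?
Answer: 4433/45 ≈ 98.511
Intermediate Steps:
H = 11/15 (H = (4 + 7)/(8 + 7) = 11/15 ≈ 0.73333)
w(R, U) = -⅚ - R/6 (w(R, U) = (-5 - R)/6 = -⅚ - R/6)
r(h, j) = j + 11*h*j/15 (r(h, j) = (11*h/15)*j + j = 11*h*j/15 + j = j + 11*h*j/15)
r(-7, 13)*w(6, -5) = ((1/15)*13*(15 + 11*(-7)))*(-⅚ - ⅙*6) = ((1/15)*13*(15 - 77))*(-⅚ - 1) = ((1/15)*13*(-62))*(-11/6) = -806/15*(-11/6) = 4433/45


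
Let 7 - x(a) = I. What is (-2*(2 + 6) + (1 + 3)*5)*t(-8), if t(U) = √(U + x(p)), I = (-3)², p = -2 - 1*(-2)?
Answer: 4*I*√10 ≈ 12.649*I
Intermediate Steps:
p = 0 (p = -2 + 2 = 0)
I = 9
x(a) = -2 (x(a) = 7 - 1*9 = 7 - 9 = -2)
t(U) = √(-2 + U) (t(U) = √(U - 2) = √(-2 + U))
(-2*(2 + 6) + (1 + 3)*5)*t(-8) = (-2*(2 + 6) + (1 + 3)*5)*√(-2 - 8) = (-2*8 + 4*5)*√(-10) = (-16 + 20)*(I*√10) = 4*(I*√10) = 4*I*√10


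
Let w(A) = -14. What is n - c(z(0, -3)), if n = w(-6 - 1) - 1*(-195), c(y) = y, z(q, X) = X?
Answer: 184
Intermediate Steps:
n = 181 (n = -14 - 1*(-195) = -14 + 195 = 181)
n - c(z(0, -3)) = 181 - 1*(-3) = 181 + 3 = 184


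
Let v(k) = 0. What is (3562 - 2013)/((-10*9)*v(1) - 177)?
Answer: -1549/177 ≈ -8.7514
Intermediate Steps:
(3562 - 2013)/((-10*9)*v(1) - 177) = (3562 - 2013)/(-10*9*0 - 177) = 1549/(-90*0 - 177) = 1549/(0 - 177) = 1549/(-177) = 1549*(-1/177) = -1549/177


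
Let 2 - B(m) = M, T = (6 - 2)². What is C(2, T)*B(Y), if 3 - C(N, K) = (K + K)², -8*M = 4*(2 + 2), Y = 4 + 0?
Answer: -4084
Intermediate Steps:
Y = 4
T = 16 (T = 4² = 16)
M = -2 (M = -(2 + 2)/2 = -4/2 = -⅛*16 = -2)
B(m) = 4 (B(m) = 2 - 1*(-2) = 2 + 2 = 4)
C(N, K) = 3 - 4*K² (C(N, K) = 3 - (K + K)² = 3 - (2*K)² = 3 - 4*K²)
C(2, T)*B(Y) = (3 - 4*16²)*4 = (3 - 4*256)*4 = (3 - 1024)*4 = -1021*4 = -4084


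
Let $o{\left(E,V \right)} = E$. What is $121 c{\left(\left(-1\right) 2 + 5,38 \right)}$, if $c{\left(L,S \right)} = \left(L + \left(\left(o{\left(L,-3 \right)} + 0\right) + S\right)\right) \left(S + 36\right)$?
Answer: $393976$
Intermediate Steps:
$c{\left(L,S \right)} = \left(36 + S\right) \left(S + 2 L\right)$ ($c{\left(L,S \right)} = \left(L + \left(\left(L + 0\right) + S\right)\right) \left(S + 36\right) = \left(L + \left(L + S\right)\right) \left(36 + S\right) = \left(S + 2 L\right) \left(36 + S\right) = \left(36 + S\right) \left(S + 2 L\right)$)
$121 c{\left(\left(-1\right) 2 + 5,38 \right)} = 121 \left(38^{2} + 36 \cdot 38 + 72 \left(\left(-1\right) 2 + 5\right) + 2 \left(\left(-1\right) 2 + 5\right) 38\right) = 121 \left(1444 + 1368 + 72 \left(-2 + 5\right) + 2 \left(-2 + 5\right) 38\right) = 121 \left(1444 + 1368 + 72 \cdot 3 + 2 \cdot 3 \cdot 38\right) = 121 \left(1444 + 1368 + 216 + 228\right) = 121 \cdot 3256 = 393976$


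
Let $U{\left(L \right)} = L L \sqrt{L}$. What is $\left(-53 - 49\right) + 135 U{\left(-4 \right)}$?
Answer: $-102 + 4320 i \approx -102.0 + 4320.0 i$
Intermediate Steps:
$U{\left(L \right)} = L^{\frac{5}{2}}$ ($U{\left(L \right)} = L^{2} \sqrt{L} = L^{\frac{5}{2}}$)
$\left(-53 - 49\right) + 135 U{\left(-4 \right)} = \left(-53 - 49\right) + 135 \left(-4\right)^{\frac{5}{2}} = \left(-53 - 49\right) + 135 \cdot 32 i = -102 + 4320 i$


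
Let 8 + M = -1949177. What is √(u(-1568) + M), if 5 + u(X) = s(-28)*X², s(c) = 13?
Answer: √30012922 ≈ 5478.4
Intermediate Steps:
M = -1949185 (M = -8 - 1949177 = -1949185)
u(X) = -5 + 13*X²
√(u(-1568) + M) = √((-5 + 13*(-1568)²) - 1949185) = √((-5 + 13*2458624) - 1949185) = √((-5 + 31962112) - 1949185) = √(31962107 - 1949185) = √30012922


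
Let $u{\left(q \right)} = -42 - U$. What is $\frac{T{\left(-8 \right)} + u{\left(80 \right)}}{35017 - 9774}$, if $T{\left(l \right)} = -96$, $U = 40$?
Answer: $- \frac{178}{25243} \approx -0.0070515$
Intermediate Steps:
$u{\left(q \right)} = -82$ ($u{\left(q \right)} = -42 - 40 = -82$)
$\frac{T{\left(-8 \right)} + u{\left(80 \right)}}{35017 - 9774} = \frac{-96 - 82}{35017 - 9774} = - \frac{178}{25243}$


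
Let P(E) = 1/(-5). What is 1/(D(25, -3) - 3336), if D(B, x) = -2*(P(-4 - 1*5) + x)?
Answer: -5/16648 ≈ -0.00030034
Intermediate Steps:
P(E) = -⅕
D(B, x) = ⅖ - 2*x (D(B, x) = -2*(-⅕ + x) = ⅖ - 2*x)
1/(D(25, -3) - 3336) = 1/((⅖ - 2*(-3)) - 3336) = 1/((⅖ + 6) - 3336) = 1/(32/5 - 3336) = 1/(-16648/5) = -5/16648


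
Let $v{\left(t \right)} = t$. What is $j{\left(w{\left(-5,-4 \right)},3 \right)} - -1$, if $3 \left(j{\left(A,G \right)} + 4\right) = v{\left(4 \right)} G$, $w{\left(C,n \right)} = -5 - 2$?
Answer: $1$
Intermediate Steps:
$w{\left(C,n \right)} = -7$ ($w{\left(C,n \right)} = -5 - 2 = -7$)
$j{\left(A,G \right)} = -4 + \frac{4 G}{3}$
$j{\left(w{\left(-5,-4 \right)},3 \right)} - -1 = \left(-4 + \frac{4}{3} \cdot 3\right) - -1 = \left(-4 + 4\right) + 1 = 0 + 1 = 1$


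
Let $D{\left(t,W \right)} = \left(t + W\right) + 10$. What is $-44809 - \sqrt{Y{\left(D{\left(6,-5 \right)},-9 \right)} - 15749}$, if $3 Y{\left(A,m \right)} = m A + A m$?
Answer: $-44809 - i \sqrt{15815} \approx -44809.0 - 125.76 i$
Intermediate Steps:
$D{\left(t,W \right)} = 10 + W + t$ ($D{\left(t,W \right)} = \left(W + t\right) + 10 = 10 + W + t$)
$Y{\left(A,m \right)} = \frac{2 A m}{3}$ ($Y{\left(A,m \right)} = \frac{m A + A m}{3} = \frac{A m + A m}{3} = \frac{2 A m}{3}$)
$-44809 - \sqrt{Y{\left(D{\left(6,-5 \right)},-9 \right)} - 15749} = -44809 - \sqrt{\frac{2}{3} \left(10 - 5 + 6\right) \left(-9\right) - 15749} = -44809 - \sqrt{\frac{2}{3} \cdot 11 \left(-9\right) - 15749} = -44809 - \sqrt{-66 - 15749} = -44809 - \sqrt{-15815} = -44809 - i \sqrt{15815}$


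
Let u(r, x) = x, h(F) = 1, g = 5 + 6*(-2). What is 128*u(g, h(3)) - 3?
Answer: 125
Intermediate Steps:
g = -7 (g = 5 - 12 = -7)
128*u(g, h(3)) - 3 = 128*1 - 3 = 128 - 3 = 125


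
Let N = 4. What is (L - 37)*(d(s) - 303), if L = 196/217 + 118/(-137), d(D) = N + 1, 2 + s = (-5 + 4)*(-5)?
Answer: 46774378/4247 ≈ 11014.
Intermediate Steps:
s = 3 (s = -2 + (-5 + 4)*(-5) = -2 - 1*(-5) = -2 + 5 = 3)
d(D) = 5 (d(D) = 4 + 1 = 5)
L = 178/4247 (L = 196*(1/217) + 118*(-1/137) = 28/31 - 118/137 = 178/4247 ≈ 0.041912)
(L - 37)*(d(s) - 303) = (178/4247 - 37)*(5 - 303) = -156961/4247*(-298) = 46774378/4247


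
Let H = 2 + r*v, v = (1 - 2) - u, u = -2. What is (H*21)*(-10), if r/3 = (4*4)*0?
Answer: -420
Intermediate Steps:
r = 0 (r = 3*((4*4)*0) = 3*(16*0) = 3*0 = 0)
v = 1 (v = (1 - 2) - 1*(-2) = -1 + 2 = 1)
H = 2 (H = 2 + 0*1 = 2 + 0 = 2)
(H*21)*(-10) = (2*21)*(-10) = 42*(-10) = -420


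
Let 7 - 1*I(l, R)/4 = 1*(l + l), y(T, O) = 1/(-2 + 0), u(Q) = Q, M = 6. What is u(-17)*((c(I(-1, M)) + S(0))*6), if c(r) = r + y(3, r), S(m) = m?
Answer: -3621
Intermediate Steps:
y(T, O) = -1/2 (y(T, O) = 1/(-2) = -1/2)
I(l, R) = 28 - 8*l (I(l, R) = 28 - 4*(l + l) = 28 - 4*2*l = 28 - 8*l)
c(r) = -1/2 + r (c(r) = r - 1/2 = -1/2 + r)
u(-17)*((c(I(-1, M)) + S(0))*6) = -17*((-1/2 + (28 - 8*(-1))) + 0)*6 = -17*((-1/2 + (28 + 8)) + 0)*6 = -17*((-1/2 + 36) + 0)*6 = -17*(71/2 + 0)*6 = -1207*6/2 = -17*213 = -3621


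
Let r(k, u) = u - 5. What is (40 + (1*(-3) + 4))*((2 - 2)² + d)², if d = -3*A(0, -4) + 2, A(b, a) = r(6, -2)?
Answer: 21689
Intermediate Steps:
r(k, u) = -5 + u
A(b, a) = -7 (A(b, a) = -5 - 2 = -7)
d = 23 (d = -3*(-7) + 2 = 21 + 2 = 23)
(40 + (1*(-3) + 4))*((2 - 2)² + d)² = (40 + (1*(-3) + 4))*((2 - 2)² + 23)² = (40 + (-3 + 4))*(0² + 23)² = (40 + 1)*(0 + 23)² = 41*23² = 41*529 = 21689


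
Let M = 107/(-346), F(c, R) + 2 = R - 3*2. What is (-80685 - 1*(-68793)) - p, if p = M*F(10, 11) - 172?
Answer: -4054799/346 ≈ -11719.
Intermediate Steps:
F(c, R) = -8 + R (F(c, R) = -2 + (R - 3*2) = -2 + (R - 6) = -2 + (-6 + R) = -8 + R)
M = -107/346 (M = 107*(-1/346) = -107/346 ≈ -0.30925)
p = -59833/346 (p = -107*(-8 + 11)/346 - 172 = -107/346*3 - 172 = -321/346 - 172 = -59833/346 ≈ -172.93)
(-80685 - 1*(-68793)) - p = (-80685 - 1*(-68793)) - 1*(-59833/346) = (-80685 + 68793) + 59833/346 = -11892 + 59833/346 = -4054799/346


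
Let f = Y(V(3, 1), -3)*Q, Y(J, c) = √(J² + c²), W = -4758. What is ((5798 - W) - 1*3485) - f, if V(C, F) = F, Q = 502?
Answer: 7071 - 502*√10 ≈ 5483.5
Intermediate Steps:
f = 502*√10 (f = √(1² + (-3)²)*502 = √(1 + 9)*502 = √10*502 = 502*√10 ≈ 1587.5)
((5798 - W) - 1*3485) - f = ((5798 - 1*(-4758)) - 1*3485) - 502*√10 = ((5798 + 4758) - 3485) - 502*√10 = (10556 - 3485) - 502*√10 = 7071 - 502*√10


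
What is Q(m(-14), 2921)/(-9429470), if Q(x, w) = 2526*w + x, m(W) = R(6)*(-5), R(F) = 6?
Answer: -3689208/4714735 ≈ -0.78249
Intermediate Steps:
m(W) = -30 (m(W) = 6*(-5) = -30)
Q(x, w) = x + 2526*w
Q(m(-14), 2921)/(-9429470) = (-30 + 2526*2921)/(-9429470) = (-30 + 7378446)*(-1/9429470) = 7378416*(-1/9429470) = -3689208/4714735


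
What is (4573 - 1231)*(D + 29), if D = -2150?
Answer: -7088382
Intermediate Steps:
(4573 - 1231)*(D + 29) = (4573 - 1231)*(-2150 + 29) = 3342*(-2121) = -7088382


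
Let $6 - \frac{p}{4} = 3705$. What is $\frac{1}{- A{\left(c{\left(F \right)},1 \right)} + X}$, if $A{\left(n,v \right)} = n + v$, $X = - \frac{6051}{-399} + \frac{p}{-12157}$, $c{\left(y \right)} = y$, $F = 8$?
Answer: $\frac{1616881}{11936608} \approx 0.13546$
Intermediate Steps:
$p = -14796$ ($p = 24 - 14820 = -14796$)
$X = \frac{26488537}{1616881}$ ($X = - \frac{6051}{-399} - \frac{14796}{-12157} = \left(-6051\right) \left(- \frac{1}{399}\right) - - \frac{14796}{12157} = \frac{2017}{133} + \frac{14796}{12157} = \frac{26488537}{1616881} \approx 16.382$)
$\frac{1}{- A{\left(c{\left(F \right)},1 \right)} + X} = \frac{1}{- (8 + 1) + \frac{26488537}{1616881}} = \frac{1}{\left(-1\right) 9 + \frac{26488537}{1616881}} = \frac{1}{-9 + \frac{26488537}{1616881}} = \frac{1}{\frac{11936608}{1616881}} = \frac{1616881}{11936608}$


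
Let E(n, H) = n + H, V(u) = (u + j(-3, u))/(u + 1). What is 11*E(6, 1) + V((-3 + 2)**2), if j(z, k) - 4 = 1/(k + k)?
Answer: 319/4 ≈ 79.750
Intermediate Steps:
j(z, k) = 4 + 1/(2*k) (j(z, k) = 4 + 1/(k + k) = 4 + 1/(2*k))
V(u) = (4 + u + 1/(2*u))/(1 + u) (V(u) = (u + (4 + 1/(2*u)))/(u + 1) = (4 + u + 1/(2*u))/(1 + u))
E(n, H) = H + n
11*E(6, 1) + V((-3 + 2)**2) = 11*(1 + 6) + (1/2 + ((-3 + 2)**2)**2 + 4*(-3 + 2)**2)/(((-3 + 2)**2)*(1 + (-3 + 2)**2)) = 11*7 + (1/2 + ((-1)**2)**2 + 4*(-1)**2)/(((-1)**2)*(1 + (-1)**2)) = 77 + (1/2 + 1**2 + 4*1)/(1*(1 + 1)) = 77 + 1*(1/2 + 1 + 4)/2 = 77 + 1*(1/2)*(11/2) = 77 + 11/4 = 319/4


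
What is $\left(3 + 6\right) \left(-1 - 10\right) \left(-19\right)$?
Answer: $1881$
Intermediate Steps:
$\left(3 + 6\right) \left(-1 - 10\right) \left(-19\right) = 9 \left(-11\right) \left(-19\right) = \left(-99\right) \left(-19\right) = 1881$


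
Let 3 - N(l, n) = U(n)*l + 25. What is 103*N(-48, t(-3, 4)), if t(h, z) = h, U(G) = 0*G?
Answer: -2266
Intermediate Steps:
U(G) = 0
N(l, n) = -22 (N(l, n) = 3 - (0*l + 25) = 3 - (0 + 25) = 3 - 1*25 = 3 - 25 = -22)
103*N(-48, t(-3, 4)) = 103*(-22) = -2266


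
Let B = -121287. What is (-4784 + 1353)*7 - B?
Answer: 97270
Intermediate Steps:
(-4784 + 1353)*7 - B = (-4784 + 1353)*7 - 1*(-121287) = -3431*7 + 121287 = -24017 + 121287 = 97270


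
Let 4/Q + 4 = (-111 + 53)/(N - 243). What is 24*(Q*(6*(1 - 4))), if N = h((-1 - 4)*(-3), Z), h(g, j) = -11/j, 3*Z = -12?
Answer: 138384/301 ≈ 459.75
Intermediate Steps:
Z = -4 (Z = (⅓)*(-12) = -4)
N = 11/4 (N = -11/(-4) = -11*(-¼) = 11/4 ≈ 2.7500)
Q = -961/903 (Q = 4/(-4 + (-111 + 53)/(11/4 - 243)) = 4/(-4 - 58/(-961/4)) = 4/(-4 - 58*(-4/961)) = 4/(-4 + 232/961) = 4/(-3612/961) = 4*(-961/3612) = -961/903 ≈ -1.0642)
24*(Q*(6*(1 - 4))) = 24*(-1922*(1 - 4)/301) = 24*(-1922*(-3)/301) = 24*(-961/903*(-18)) = 24*(5766/301) = 138384/301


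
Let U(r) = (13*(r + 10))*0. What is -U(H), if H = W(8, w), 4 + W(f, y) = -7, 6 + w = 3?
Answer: 0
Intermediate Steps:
w = -3 (w = -6 + 3 = -3)
W(f, y) = -11 (W(f, y) = -4 - 7 = -11)
H = -11
U(r) = 0 (U(r) = (13*(10 + r))*0 = (130 + 13*r)*0 = 0)
-U(H) = -1*0 = 0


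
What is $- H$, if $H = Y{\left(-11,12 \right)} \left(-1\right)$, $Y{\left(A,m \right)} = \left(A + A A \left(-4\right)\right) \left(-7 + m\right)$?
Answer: $-2475$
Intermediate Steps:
$Y{\left(A,m \right)} = \left(-7 + m\right) \left(A - 4 A^{2}\right)$ ($Y{\left(A,m \right)} = \left(A + A^{2} \left(-4\right)\right) \left(-7 + m\right) = \left(A - 4 A^{2}\right) \left(-7 + m\right) = \left(-7 + m\right) \left(A - 4 A^{2}\right)$)
$H = 2475$ ($H = - 11 \left(-7 + 12 + 28 \left(-11\right) - \left(-44\right) 12\right) \left(-1\right) = - 11 \left(-7 + 12 - 308 + 528\right) \left(-1\right) = \left(-11\right) 225 \left(-1\right) = \left(-2475\right) \left(-1\right) = 2475$)
$- H = \left(-1\right) 2475 = -2475$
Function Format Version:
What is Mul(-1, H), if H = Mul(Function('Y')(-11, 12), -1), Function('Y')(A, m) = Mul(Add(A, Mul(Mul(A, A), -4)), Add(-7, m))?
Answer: -2475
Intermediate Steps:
Function('Y')(A, m) = Mul(Add(-7, m), Add(A, Mul(-4, Pow(A, 2)))) (Function('Y')(A, m) = Mul(Add(A, Mul(Pow(A, 2), -4)), Add(-7, m)) = Mul(Add(A, Mul(-4, Pow(A, 2))), Add(-7, m)) = Mul(Add(-7, m), Add(A, Mul(-4, Pow(A, 2)))))
H = 2475 (H = Mul(Mul(-11, Add(-7, 12, Mul(28, -11), Mul(-4, -11, 12))), -1) = Mul(Mul(-11, Add(-7, 12, -308, 528)), -1) = Mul(Mul(-11, 225), -1) = Mul(-2475, -1) = 2475)
Mul(-1, H) = Mul(-1, 2475) = -2475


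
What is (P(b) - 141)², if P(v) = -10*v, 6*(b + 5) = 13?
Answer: 114244/9 ≈ 12694.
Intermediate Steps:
b = -17/6 (b = -5 + (⅙)*13 = -5 + 13/6 = -17/6 ≈ -2.8333)
(P(b) - 141)² = (-10*(-17/6) - 141)² = (85/3 - 141)² = (-338/3)² = 114244/9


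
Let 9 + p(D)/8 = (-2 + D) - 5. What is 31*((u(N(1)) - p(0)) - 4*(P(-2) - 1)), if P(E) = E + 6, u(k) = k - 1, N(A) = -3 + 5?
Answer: 3627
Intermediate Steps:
N(A) = 2
p(D) = -128 + 8*D (p(D) = -72 + 8*((-2 + D) - 5) = -72 + 8*(-7 + D) = -72 + (-56 + 8*D) = -128 + 8*D)
u(k) = -1 + k
P(E) = 6 + E
31*((u(N(1)) - p(0)) - 4*(P(-2) - 1)) = 31*(((-1 + 2) - (-128 + 8*0)) - 4*((6 - 2) - 1)) = 31*((1 - (-128 + 0)) - 4*(4 - 1)) = 31*((1 - 1*(-128)) - 4*3) = 31*((1 + 128) - 12) = 31*(129 - 12) = 31*117 = 3627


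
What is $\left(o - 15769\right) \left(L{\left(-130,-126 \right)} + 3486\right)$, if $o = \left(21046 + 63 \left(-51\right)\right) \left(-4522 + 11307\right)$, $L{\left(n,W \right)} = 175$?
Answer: $442911938896$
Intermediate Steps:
$o = 120996905$ ($o = \left(21046 - 3213\right) 6785 = 17833 \cdot 6785 = 120996905$)
$\left(o - 15769\right) \left(L{\left(-130,-126 \right)} + 3486\right) = \left(120996905 - 15769\right) \left(175 + 3486\right) = 120981136 \cdot 3661 = 442911938896$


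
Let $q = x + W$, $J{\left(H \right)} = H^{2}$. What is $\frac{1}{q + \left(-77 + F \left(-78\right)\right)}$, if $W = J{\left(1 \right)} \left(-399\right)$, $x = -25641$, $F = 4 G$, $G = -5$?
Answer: $- \frac{1}{24557} \approx -4.0722 \cdot 10^{-5}$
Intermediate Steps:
$F = -20$ ($F = 4 \left(-5\right) = -20$)
$W = -399$ ($W = 1^{2} \left(-399\right) = 1 \left(-399\right) = -399$)
$q = -26040$ ($q = -25641 - 399 = -26040$)
$\frac{1}{q + \left(-77 + F \left(-78\right)\right)} = \frac{1}{-26040 - -1483} = \frac{1}{-26040 + \left(-77 + 1560\right)} = \frac{1}{-26040 + 1483} = \frac{1}{-24557} = - \frac{1}{24557}$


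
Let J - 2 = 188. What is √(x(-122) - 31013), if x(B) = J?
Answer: I*√30823 ≈ 175.56*I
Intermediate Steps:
J = 190 (J = 2 + 188 = 190)
x(B) = 190
√(x(-122) - 31013) = √(190 - 31013) = √(-30823) = I*√30823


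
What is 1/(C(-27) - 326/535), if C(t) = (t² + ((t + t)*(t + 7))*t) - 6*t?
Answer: -535/15124241 ≈ -3.5374e-5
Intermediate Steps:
C(t) = t² - 6*t + 2*t²*(7 + t) (C(t) = (t² + ((2*t)*(7 + t))*t) - 6*t = (t² + (2*t*(7 + t))*t) - 6*t = (t² + 2*t²*(7 + t)) - 6*t = t² - 6*t + 2*t²*(7 + t))
1/(C(-27) - 326/535) = 1/(-27*(-6 + 2*(-27)² + 15*(-27)) - 326/535) = 1/(-27*(-6 + 2*729 - 405) - 326*1/535) = 1/(-27*(-6 + 1458 - 405) - 326/535) = 1/(-27*1047 - 326/535) = 1/(-28269 - 326/535) = 1/(-15124241/535) = -535/15124241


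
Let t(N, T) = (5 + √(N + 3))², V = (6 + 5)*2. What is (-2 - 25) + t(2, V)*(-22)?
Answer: -687 - 220*√5 ≈ -1178.9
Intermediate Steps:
V = 22 (V = 11*2 = 22)
t(N, T) = (5 + √(3 + N))²
(-2 - 25) + t(2, V)*(-22) = (-2 - 25) + (5 + √(3 + 2))²*(-22) = -27 + (5 + √5)²*(-22) = -27 - 22*(5 + √5)²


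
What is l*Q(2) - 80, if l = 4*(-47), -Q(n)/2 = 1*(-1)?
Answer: -456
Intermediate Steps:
Q(n) = 2 (Q(n) = -2*(-1) = 2)
l = -188
l*Q(2) - 80 = -188*2 - 80 = -376 - 80 = -456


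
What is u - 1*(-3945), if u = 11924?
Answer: 15869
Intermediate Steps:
u - 1*(-3945) = 11924 - 1*(-3945) = 11924 + 3945 = 15869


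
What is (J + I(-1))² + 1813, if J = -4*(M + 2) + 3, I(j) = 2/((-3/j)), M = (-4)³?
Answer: 586342/9 ≈ 65149.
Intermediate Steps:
M = -64
I(j) = -2*j/3 (I(j) = 2*(-j/3) = -2*j/3)
J = 251 (J = -4*(-64 + 2) + 3 = -4*(-62) + 3 = 248 + 3 = 251)
(J + I(-1))² + 1813 = (251 - ⅔*(-1))² + 1813 = (251 + ⅔)² + 1813 = (755/3)² + 1813 = 570025/9 + 1813 = 586342/9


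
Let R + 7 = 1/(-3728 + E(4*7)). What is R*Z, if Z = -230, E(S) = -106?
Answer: 3086485/1917 ≈ 1610.1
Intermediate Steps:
R = -26839/3834 (R = -7 + 1/(-3728 - 106) = -7 + 1/(-3834) = -7 - 1/3834 = -26839/3834 ≈ -7.0003)
R*Z = -26839/3834*(-230) = 3086485/1917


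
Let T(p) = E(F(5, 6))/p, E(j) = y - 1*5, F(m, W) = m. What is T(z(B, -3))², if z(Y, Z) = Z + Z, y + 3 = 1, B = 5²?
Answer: 49/36 ≈ 1.3611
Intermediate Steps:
B = 25
y = -2 (y = -3 + 1 = -2)
z(Y, Z) = 2*Z
E(j) = -7 (E(j) = -2 - 1*5 = -2 - 5 = -7)
T(p) = -7/p
T(z(B, -3))² = (-7/(2*(-3)))² = (-7/(-6))² = (-7*(-⅙))² = (7/6)² = 49/36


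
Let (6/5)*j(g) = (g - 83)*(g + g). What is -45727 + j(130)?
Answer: -106631/3 ≈ -35544.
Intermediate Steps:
j(g) = 5*g*(-83 + g)/3 (j(g) = 5*((g - 83)*(g + g))/6 = 5*((-83 + g)*(2*g))/6 = 5*(2*g*(-83 + g))/6 = 5*g*(-83 + g)/3)
-45727 + j(130) = -45727 + (5/3)*130*(-83 + 130) = -45727 + (5/3)*130*47 = -45727 + 30550/3 = -106631/3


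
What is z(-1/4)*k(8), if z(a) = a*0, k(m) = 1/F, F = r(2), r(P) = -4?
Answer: 0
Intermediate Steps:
F = -4
k(m) = -1/4 (k(m) = 1/(-4) = -1/4)
z(a) = 0
z(-1/4)*k(8) = 0*(-1/4) = 0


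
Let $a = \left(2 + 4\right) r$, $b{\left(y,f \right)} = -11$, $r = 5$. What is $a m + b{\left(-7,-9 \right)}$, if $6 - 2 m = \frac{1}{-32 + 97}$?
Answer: $\frac{1024}{13} \approx 78.769$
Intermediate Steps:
$m = \frac{389}{130}$ ($m = 3 - \frac{1}{2 \left(-32 + 97\right)} = 3 - \frac{1}{2 \cdot 65} = 3 - \frac{1}{130} = \frac{389}{130} \approx 2.9923$)
$a = 30$ ($a = \left(2 + 4\right) 5 = 6 \cdot 5 = 30$)
$a m + b{\left(-7,-9 \right)} = 30 \cdot \frac{389}{130} - 11 = \frac{1167}{13} - 11 = \frac{1024}{13}$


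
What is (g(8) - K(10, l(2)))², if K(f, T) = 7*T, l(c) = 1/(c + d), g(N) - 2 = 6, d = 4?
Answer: 1681/36 ≈ 46.694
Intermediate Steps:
g(N) = 8 (g(N) = 2 + 6 = 8)
l(c) = 1/(4 + c) (l(c) = 1/(c + 4) = 1/(4 + c))
(g(8) - K(10, l(2)))² = (8 - 7/(4 + 2))² = (8 - 7/6)² = (41/6)² = 1681/36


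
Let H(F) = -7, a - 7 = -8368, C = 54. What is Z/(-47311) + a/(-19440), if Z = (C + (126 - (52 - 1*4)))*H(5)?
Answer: 4177069/9290160 ≈ 0.44962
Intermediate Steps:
a = -8361 (a = 7 - 8368 = -8361)
Z = -924 (Z = (54 + (126 - (52 - 1*4)))*(-7) = (54 + (126 - (52 - 4)))*(-7) = (54 + (126 - 1*48))*(-7) = (54 + (126 - 48))*(-7) = (54 + 78)*(-7) = 132*(-7) = -924)
Z/(-47311) + a/(-19440) = -924/(-47311) - 8361/(-19440) = -924*(-1/47311) - 8361*(-1/19440) = 84/4301 + 929/2160 = 4177069/9290160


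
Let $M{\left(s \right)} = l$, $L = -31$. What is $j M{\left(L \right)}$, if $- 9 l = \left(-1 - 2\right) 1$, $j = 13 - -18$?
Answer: $\frac{31}{3} \approx 10.333$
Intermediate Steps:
$j = 31$ ($j = 13 + 18 = 31$)
$l = \frac{1}{3}$ ($l = - \frac{\left(-1 - 2\right) 1}{9} = - \frac{\left(-3\right) 1}{9} = \left(- \frac{1}{9}\right) \left(-3\right) = \frac{1}{3} \approx 0.33333$)
$M{\left(s \right)} = \frac{1}{3}$
$j M{\left(L \right)} = 31 \cdot \frac{1}{3} = \frac{31}{3}$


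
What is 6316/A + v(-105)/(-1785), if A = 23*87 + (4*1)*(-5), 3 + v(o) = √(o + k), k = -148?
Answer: 537143/168385 - I*√253/1785 ≈ 3.19 - 0.0089109*I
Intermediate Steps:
v(o) = -3 + √(-148 + o) (v(o) = -3 + √(o - 148) = -3 + √(-148 + o))
A = 1981 (A = 2001 + 4*(-5) = 2001 - 20 = 1981)
6316/A + v(-105)/(-1785) = 6316/1981 + (-3 + √(-148 - 105))/(-1785) = 6316*(1/1981) + (-3 + √(-253))*(-1/1785) = 6316/1981 + (-3 + I*√253)*(-1/1785) = 6316/1981 + (1/595 - I*√253/1785) = 537143/168385 - I*√253/1785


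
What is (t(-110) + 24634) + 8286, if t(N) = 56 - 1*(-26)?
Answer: 33002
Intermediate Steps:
t(N) = 82 (t(N) = 56 + 26 = 82)
(t(-110) + 24634) + 8286 = (82 + 24634) + 8286 = 24716 + 8286 = 33002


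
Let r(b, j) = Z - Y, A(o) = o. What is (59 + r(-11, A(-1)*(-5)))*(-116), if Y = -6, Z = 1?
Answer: -7656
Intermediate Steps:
r(b, j) = 7 (r(b, j) = 1 - 1*(-6) = 1 + 6 = 7)
(59 + r(-11, A(-1)*(-5)))*(-116) = (59 + 7)*(-116) = 66*(-116) = -7656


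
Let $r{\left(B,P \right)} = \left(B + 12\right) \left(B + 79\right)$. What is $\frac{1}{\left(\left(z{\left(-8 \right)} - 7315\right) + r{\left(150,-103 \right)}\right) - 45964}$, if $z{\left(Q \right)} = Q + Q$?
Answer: $- \frac{1}{16197} \approx -6.174 \cdot 10^{-5}$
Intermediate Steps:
$r{\left(B,P \right)} = \left(12 + B\right) \left(79 + B\right)$
$z{\left(Q \right)} = 2 Q$
$\frac{1}{\left(\left(z{\left(-8 \right)} - 7315\right) + r{\left(150,-103 \right)}\right) - 45964} = \frac{1}{\left(\left(2 \left(-8\right) - 7315\right) + \left(948 + 150^{2} + 91 \cdot 150\right)\right) - 45964} = \frac{1}{\left(\left(-16 - 7315\right) + \left(948 + 22500 + 13650\right)\right) - 45964} = \frac{1}{\left(-7331 + 37098\right) - 45964} = \frac{1}{29767 - 45964} = \frac{1}{-16197} = - \frac{1}{16197}$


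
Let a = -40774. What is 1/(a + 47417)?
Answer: 1/6643 ≈ 0.00015053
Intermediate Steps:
1/(a + 47417) = 1/(-40774 + 47417) = 1/6643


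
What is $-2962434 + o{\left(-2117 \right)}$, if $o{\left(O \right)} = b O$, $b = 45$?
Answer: $-3057699$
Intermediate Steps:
$o{\left(O \right)} = 45 O$
$-2962434 + o{\left(-2117 \right)} = -2962434 + 45 \left(-2117\right) = -2962434 - 95265 = -3057699$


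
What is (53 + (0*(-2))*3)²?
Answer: 2809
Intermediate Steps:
(53 + (0*(-2))*3)² = (53 + 0*3)² = (53 + 0)² = 53² = 2809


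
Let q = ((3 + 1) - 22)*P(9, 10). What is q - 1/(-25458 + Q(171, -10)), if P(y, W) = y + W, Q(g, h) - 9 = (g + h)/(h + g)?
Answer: -8703215/25448 ≈ -342.00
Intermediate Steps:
Q(g, h) = 10 (Q(g, h) = 9 + (g + h)/(h + g) = 9 + (g + h)/(g + h) = 9 + 1 = 10)
P(y, W) = W + y
q = -342 (q = ((3 + 1) - 22)*(10 + 9) = (4 - 22)*19 = -18*19 = -342)
q - 1/(-25458 + Q(171, -10)) = -342 - 1/(-25458 + 10) = -342 - 1/(-25448) = -342 - 1*(-1/25448) = -342 + 1/25448 = -8703215/25448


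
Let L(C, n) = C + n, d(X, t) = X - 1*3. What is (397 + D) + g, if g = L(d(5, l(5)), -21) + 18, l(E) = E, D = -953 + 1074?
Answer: 517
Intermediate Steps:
D = 121
d(X, t) = -3 + X (d(X, t) = X - 3 = -3 + X)
g = -1 (g = ((-3 + 5) - 21) + 18 = (2 - 21) + 18 = -19 + 18 = -1)
(397 + D) + g = (397 + 121) - 1 = 518 - 1 = 517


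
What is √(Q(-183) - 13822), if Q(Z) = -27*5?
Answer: I*√13957 ≈ 118.14*I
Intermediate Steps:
Q(Z) = -135
√(Q(-183) - 13822) = √(-135 - 13822) = √(-13957) = I*√13957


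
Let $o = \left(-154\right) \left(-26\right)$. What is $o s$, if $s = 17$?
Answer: $68068$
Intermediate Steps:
$o = 4004$
$o s = 4004 \cdot 17 = 68068$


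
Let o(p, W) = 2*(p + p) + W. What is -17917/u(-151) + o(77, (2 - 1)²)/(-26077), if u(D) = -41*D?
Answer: -11442308/3937627 ≈ -2.9059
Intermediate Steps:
o(p, W) = W + 4*p (o(p, W) = 2*(2*p) + W = 4*p + W = W + 4*p)
-17917/u(-151) + o(77, (2 - 1)²)/(-26077) = -17917/((-41*(-151))) + ((2 - 1)² + 4*77)/(-26077) = -17917/6191 + (1² + 308)*(-1/26077) = -17917*1/6191 + (1 + 308)*(-1/26077) = -437/151 + 309*(-1/26077) = -437/151 - 309/26077 = -11442308/3937627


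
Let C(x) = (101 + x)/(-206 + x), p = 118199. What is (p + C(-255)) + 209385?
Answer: 151016378/461 ≈ 3.2758e+5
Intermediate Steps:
C(x) = (101 + x)/(-206 + x)
(p + C(-255)) + 209385 = (118199 + (101 - 255)/(-206 - 255)) + 209385 = (118199 - 154/(-461)) + 209385 = (118199 - 1/461*(-154)) + 209385 = (118199 + 154/461) + 209385 = 54489893/461 + 209385 = 151016378/461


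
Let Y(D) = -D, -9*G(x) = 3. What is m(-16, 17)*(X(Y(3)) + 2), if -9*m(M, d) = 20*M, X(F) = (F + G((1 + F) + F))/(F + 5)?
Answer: 320/27 ≈ 11.852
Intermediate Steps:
G(x) = -⅓ (G(x) = -⅑*3 = -⅓)
X(F) = (-⅓ + F)/(5 + F) (X(F) = (F - ⅓)/(F + 5) = (-⅓ + F)/(5 + F))
m(M, d) = -20*M/9
m(-16, 17)*(X(Y(3)) + 2) = (-20/9*(-16))*((-⅓ - 1*3)/(5 - 1*3) + 2) = 320*((-⅓ - 3)/(5 - 3) + 2)/9 = 320*(-10/3/2 + 2)/9 = 320*((½)*(-10/3) + 2)/9 = 320*(-5/3 + 2)/9 = (320/9)*(⅓) = 320/27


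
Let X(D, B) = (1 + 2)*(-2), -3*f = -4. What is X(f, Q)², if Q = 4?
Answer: 36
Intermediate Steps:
f = 4/3 (f = -⅓*(-4) = 4/3 ≈ 1.3333)
X(D, B) = -6 (X(D, B) = 3*(-2) = -6)
X(f, Q)² = (-6)² = 36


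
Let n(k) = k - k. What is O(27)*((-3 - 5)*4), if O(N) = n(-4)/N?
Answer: 0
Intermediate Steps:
n(k) = 0
O(N) = 0 (O(N) = 0/N = 0)
O(27)*((-3 - 5)*4) = 0*((-3 - 5)*4) = 0*(-8*4) = 0*(-32) = 0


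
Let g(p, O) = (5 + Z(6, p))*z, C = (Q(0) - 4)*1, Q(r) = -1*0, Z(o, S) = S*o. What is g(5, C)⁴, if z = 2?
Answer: 24010000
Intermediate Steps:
Q(r) = 0
C = -4 (C = (0 - 4)*1 = -4*1 = -4)
g(p, O) = 10 + 12*p (g(p, O) = (5 + p*6)*2 = (5 + 6*p)*2 = 10 + 12*p)
g(5, C)⁴ = (10 + 12*5)⁴ = (10 + 60)⁴ = 70⁴ = 24010000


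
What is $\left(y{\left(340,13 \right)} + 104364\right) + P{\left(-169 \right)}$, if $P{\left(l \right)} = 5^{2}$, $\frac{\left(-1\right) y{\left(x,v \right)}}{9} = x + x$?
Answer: $98269$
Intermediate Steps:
$y{\left(x,v \right)} = - 18 x$ ($y{\left(x,v \right)} = - 9 \left(x + x\right) = - 9 \cdot 2 x = - 18 x$)
$P{\left(l \right)} = 25$
$\left(y{\left(340,13 \right)} + 104364\right) + P{\left(-169 \right)} = \left(\left(-18\right) 340 + 104364\right) + 25 = \left(-6120 + 104364\right) + 25 = 98244 + 25 = 98269$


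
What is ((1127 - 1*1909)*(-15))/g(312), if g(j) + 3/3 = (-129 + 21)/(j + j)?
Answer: -609960/61 ≈ -9999.3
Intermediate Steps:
g(j) = -1 - 54/j (g(j) = -1 + (-129 + 21)/(j + j) = -1 - 108*1/(2*j) = -1 - 54/j)
((1127 - 1*1909)*(-15))/g(312) = ((1127 - 1*1909)*(-15))/(((-54 - 1*312)/312)) = ((1127 - 1909)*(-15))/(((-54 - 312)/312)) = (-782*(-15))/(((1/312)*(-366))) = 11730/(-61/52) = 11730*(-52/61) = -609960/61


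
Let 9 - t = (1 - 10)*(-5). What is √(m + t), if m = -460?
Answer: 4*I*√31 ≈ 22.271*I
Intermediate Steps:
t = -36 (t = 9 - (1 - 10)*(-5) = 9 - (-9)*(-5) = 9 - 1*45 = 9 - 45 = -36)
√(m + t) = √(-460 - 36) = √(-496) = 4*I*√31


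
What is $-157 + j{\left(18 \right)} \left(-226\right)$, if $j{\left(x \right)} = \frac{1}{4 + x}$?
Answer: $- \frac{1840}{11} \approx -167.27$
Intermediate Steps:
$-157 + j{\left(18 \right)} \left(-226\right) = -157 + \frac{1}{4 + 18} \left(-226\right) = -157 + \frac{1}{22} \left(-226\right) = -157 - \frac{113}{11} = - \frac{1840}{11}$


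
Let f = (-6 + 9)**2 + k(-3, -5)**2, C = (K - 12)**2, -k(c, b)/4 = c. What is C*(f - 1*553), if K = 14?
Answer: -1600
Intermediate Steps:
k(c, b) = -4*c
C = 4 (C = (14 - 12)**2 = 2**2 = 4)
f = 153 (f = (-6 + 9)**2 + (-4*(-3))**2 = 3**2 + 12**2 = 9 + 144 = 153)
C*(f - 1*553) = 4*(153 - 1*553) = 4*(153 - 553) = 4*(-400) = -1600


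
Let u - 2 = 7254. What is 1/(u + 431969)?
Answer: 1/439225 ≈ 2.2767e-6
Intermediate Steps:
u = 7256 (u = 2 + 7254 = 7256)
1/(u + 431969) = 1/(7256 + 431969) = 1/439225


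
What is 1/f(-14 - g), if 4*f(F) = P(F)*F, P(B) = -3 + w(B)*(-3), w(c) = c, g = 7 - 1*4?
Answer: -1/204 ≈ -0.0049020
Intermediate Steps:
g = 3 (g = 7 - 4 = 3)
P(B) = -3 - 3*B (P(B) = -3 + B*(-3) = -3 - 3*B)
f(F) = F*(-3 - 3*F)/4 (f(F) = ((-3 - 3*F)*F)/4 = (F*(-3 - 3*F))/4 = F*(-3 - 3*F)/4)
1/f(-14 - g) = 1/(-3*(-14 - 1*3)*(1 + (-14 - 1*3))/4) = 1/(-3*(-14 - 3)*(1 + (-14 - 3))/4) = 1/(-3/4*(-17)*(1 - 17)) = 1/(-3/4*(-17)*(-16)) = 1/(-204) = -1/204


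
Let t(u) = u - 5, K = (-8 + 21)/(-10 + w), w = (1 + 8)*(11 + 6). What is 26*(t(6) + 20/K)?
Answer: 5746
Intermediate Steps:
w = 153 (w = 9*17 = 153)
K = 1/11 (K = (-8 + 21)/(-10 + 153) = 13/143 = 13*(1/143) = 1/11 ≈ 0.090909)
t(u) = -5 + u
26*(t(6) + 20/K) = 26*((-5 + 6) + 20/(1/11)) = 26*(1 + 20*11) = 26*(1 + 220) = 26*221 = 5746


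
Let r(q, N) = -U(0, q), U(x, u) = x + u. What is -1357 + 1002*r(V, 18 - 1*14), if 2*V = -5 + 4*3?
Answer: -4864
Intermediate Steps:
V = 7/2 (V = (-5 + 4*3)/2 = (-5 + 12)/2 = (½)*7 = 7/2 ≈ 3.5000)
U(x, u) = u + x
r(q, N) = -q (r(q, N) = -(q + 0) = -q)
-1357 + 1002*r(V, 18 - 1*14) = -1357 + 1002*(-1*7/2) = -1357 + 1002*(-7/2) = -1357 - 3507 = -4864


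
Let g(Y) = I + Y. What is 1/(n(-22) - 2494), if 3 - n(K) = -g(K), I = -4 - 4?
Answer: -1/2521 ≈ -0.00039667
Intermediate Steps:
I = -8
g(Y) = -8 + Y
n(K) = -5 + K (n(K) = 3 - (-1)*(-8 + K) = 3 - (8 - K) = 3 + (-8 + K) = -5 + K)
1/(n(-22) - 2494) = 1/((-5 - 22) - 2494) = 1/(-27 - 2494) = 1/(-2521) = -1/2521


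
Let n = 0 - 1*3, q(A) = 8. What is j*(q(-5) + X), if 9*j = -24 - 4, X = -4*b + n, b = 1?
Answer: -28/9 ≈ -3.1111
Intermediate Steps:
n = -3 (n = 0 - 3 = -3)
X = -7 (X = -4*1 - 3 = -4 - 3 = -7)
j = -28/9 (j = (-24 - 4)/9 = (⅑)*(-28) = -28/9 ≈ -3.1111)
j*(q(-5) + X) = -28*(8 - 7)/9 = -28/9*1 = -28/9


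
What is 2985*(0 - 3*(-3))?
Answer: 26865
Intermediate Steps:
2985*(0 - 3*(-3)) = 2985*(0 + 9) = 2985*9 = 26865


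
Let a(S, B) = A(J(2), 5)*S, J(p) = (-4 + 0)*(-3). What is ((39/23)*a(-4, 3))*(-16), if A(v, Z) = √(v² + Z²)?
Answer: 32448/23 ≈ 1410.8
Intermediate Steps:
J(p) = 12 (J(p) = -4*(-3) = 12)
A(v, Z) = √(Z² + v²)
a(S, B) = 13*S (a(S, B) = √(5² + 12²)*S = √(25 + 144)*S = √169*S = 13*S)
((39/23)*a(-4, 3))*(-16) = ((39/23)*(13*(-4)))*(-16) = ((39*(1/23))*(-52))*(-16) = ((39/23)*(-52))*(-16) = -2028/23*(-16) = 32448/23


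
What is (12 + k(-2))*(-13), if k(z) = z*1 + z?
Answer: -104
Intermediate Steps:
k(z) = 2*z (k(z) = z + z = 2*z)
(12 + k(-2))*(-13) = (12 + 2*(-2))*(-13) = (12 - 4)*(-13) = 8*(-13) = -104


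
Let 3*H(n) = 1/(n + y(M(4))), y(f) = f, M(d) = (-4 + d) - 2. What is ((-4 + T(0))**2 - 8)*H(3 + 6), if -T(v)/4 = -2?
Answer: 8/21 ≈ 0.38095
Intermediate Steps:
T(v) = 8 (T(v) = -4*(-2) = 8)
M(d) = -6 + d
H(n) = 1/(3*(-2 + n)) (H(n) = 1/(3*(n + (-6 + 4))) = 1/(3*(n - 2)) = 1/(3*(-2 + n)))
((-4 + T(0))**2 - 8)*H(3 + 6) = ((-4 + 8)**2 - 8)*(1/(3*(-2 + (3 + 6)))) = (4**2 - 8)*(1/(3*(-2 + 9))) = (16 - 8)*((1/3)/7) = 8*((1/3)*(1/7)) = 8*(1/21) = 8/21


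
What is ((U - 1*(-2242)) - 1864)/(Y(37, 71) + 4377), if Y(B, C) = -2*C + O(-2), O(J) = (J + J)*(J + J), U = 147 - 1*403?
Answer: 122/4251 ≈ 0.028699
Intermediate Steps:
U = -256 (U = 147 - 403 = -256)
O(J) = 4*J² (O(J) = (2*J)*(2*J) = 4*J²)
Y(B, C) = 16 - 2*C (Y(B, C) = -2*C + 4*(-2)² = -2*C + 4*4 = -2*C + 16 = 16 - 2*C)
((U - 1*(-2242)) - 1864)/(Y(37, 71) + 4377) = ((-256 - 1*(-2242)) - 1864)/((16 - 2*71) + 4377) = ((-256 + 2242) - 1864)/((16 - 142) + 4377) = (1986 - 1864)/(-126 + 4377) = 122/4251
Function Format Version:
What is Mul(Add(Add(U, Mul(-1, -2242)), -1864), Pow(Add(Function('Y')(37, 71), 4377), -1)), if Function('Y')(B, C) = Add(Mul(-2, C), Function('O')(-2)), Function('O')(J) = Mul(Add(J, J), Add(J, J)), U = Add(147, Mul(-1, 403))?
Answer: Rational(122, 4251) ≈ 0.028699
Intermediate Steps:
U = -256 (U = Add(147, -403) = -256)
Function('O')(J) = Mul(4, Pow(J, 2)) (Function('O')(J) = Mul(Mul(2, J), Mul(2, J)) = Mul(4, Pow(J, 2)))
Function('Y')(B, C) = Add(16, Mul(-2, C)) (Function('Y')(B, C) = Add(Mul(-2, C), Mul(4, Pow(-2, 2))) = Add(Mul(-2, C), Mul(4, 4)) = Add(Mul(-2, C), 16) = Add(16, Mul(-2, C)))
Mul(Add(Add(U, Mul(-1, -2242)), -1864), Pow(Add(Function('Y')(37, 71), 4377), -1)) = Mul(Add(Add(-256, Mul(-1, -2242)), -1864), Pow(Add(Add(16, Mul(-2, 71)), 4377), -1)) = Mul(Add(Add(-256, 2242), -1864), Pow(Add(Add(16, -142), 4377), -1)) = Mul(Add(1986, -1864), Pow(Add(-126, 4377), -1)) = Mul(122, Pow(4251, -1)) = Mul(122, Rational(1, 4251)) = Rational(122, 4251)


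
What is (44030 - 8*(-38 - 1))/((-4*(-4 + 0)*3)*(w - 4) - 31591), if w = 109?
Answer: -44342/26551 ≈ -1.6701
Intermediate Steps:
(44030 - 8*(-38 - 1))/((-4*(-4 + 0)*3)*(w - 4) - 31591) = (44030 - 8*(-38 - 1))/((-4*(-4 + 0)*3)*(109 - 4) - 31591) = (44030 - 8*(-39))/((-4*(-4)*3)*105 - 31591) = (44030 + 312)/((16*3)*105 - 31591) = 44342/(48*105 - 31591) = 44342/(5040 - 31591) = 44342/(-26551) = 44342*(-1/26551) = -44342/26551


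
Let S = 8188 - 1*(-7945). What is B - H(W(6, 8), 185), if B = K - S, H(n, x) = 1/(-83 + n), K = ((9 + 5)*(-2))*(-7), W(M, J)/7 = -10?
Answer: -2438360/153 ≈ -15937.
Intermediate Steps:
W(M, J) = -70 (W(M, J) = 7*(-10) = -70)
K = 196 (K = (14*(-2))*(-7) = -28*(-7) = 196)
S = 16133 (S = 8188 + 7945 = 16133)
B = -15937 (B = 196 - 1*16133 = 196 - 16133 = -15937)
B - H(W(6, 8), 185) = -15937 - 1/(-83 - 70) = -15937 - 1/(-153) = -15937 - 1*(-1/153) = -15937 + 1/153 = -2438360/153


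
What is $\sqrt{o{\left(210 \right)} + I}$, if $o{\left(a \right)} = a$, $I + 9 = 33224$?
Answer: $5 \sqrt{1337} \approx 182.82$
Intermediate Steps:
$I = 33215$ ($I = -9 + 33224 = 33215$)
$\sqrt{o{\left(210 \right)} + I} = \sqrt{210 + 33215} = \sqrt{33425} = 5 \sqrt{1337}$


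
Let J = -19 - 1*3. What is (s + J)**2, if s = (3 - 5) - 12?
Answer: 1296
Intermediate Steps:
J = -22 (J = -19 - 3 = -22)
s = -14 (s = -2 - 12 = -14)
(s + J)**2 = (-14 - 22)**2 = (-36)**2 = 1296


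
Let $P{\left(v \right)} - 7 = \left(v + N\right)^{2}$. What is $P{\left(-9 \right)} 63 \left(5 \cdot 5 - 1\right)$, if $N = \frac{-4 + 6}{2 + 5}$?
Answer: $\frac{877824}{7} \approx 1.254 \cdot 10^{5}$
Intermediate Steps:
$N = \frac{2}{7} \approx 0.28571$
$P{\left(v \right)} = 7 + \left(\frac{2}{7} + v\right)^{2}$ ($P{\left(v \right)} = 7 + \left(v + \frac{2}{7}\right)^{2} = 7 + \left(\frac{2}{7} + v\right)^{2}$)
$P{\left(-9 \right)} 63 \left(5 \cdot 5 - 1\right) = \left(7 + \frac{\left(2 + 7 \left(-9\right)\right)^{2}}{49}\right) 63 \left(5 \cdot 5 - 1\right) = \left(7 + \frac{\left(2 - 63\right)^{2}}{49}\right) 63 \left(25 - 1\right) = \left(7 + \frac{\left(-61\right)^{2}}{49}\right) 63 \cdot 24 = \left(7 + \frac{1}{49} \cdot 3721\right) 63 \cdot 24 = \left(7 + \frac{3721}{49}\right) 63 \cdot 24 = \frac{4064}{49} \cdot 63 \cdot 24 = \frac{36576}{7} \cdot 24 = \frac{877824}{7}$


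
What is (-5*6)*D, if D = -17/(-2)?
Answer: -255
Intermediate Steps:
D = 17/2 (D = -17*(-½) = 17/2 ≈ 8.5000)
(-5*6)*D = -5*6*(17/2) = -30*17/2 = -255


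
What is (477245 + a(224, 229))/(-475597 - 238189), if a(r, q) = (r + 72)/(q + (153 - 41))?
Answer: -162740841/243401026 ≈ -0.66861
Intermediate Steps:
a(r, q) = (72 + r)/(112 + q) (a(r, q) = (72 + r)/(q + 112) = (72 + r)/(112 + q))
(477245 + a(224, 229))/(-475597 - 238189) = (477245 + (72 + 224)/(112 + 229))/(-475597 - 238189) = (477245 + 296/341)/(-713786) = (477245 + (1/341)*296)*(-1/713786) = (477245 + 296/341)*(-1/713786) = (162740841/341)*(-1/713786) = -162740841/243401026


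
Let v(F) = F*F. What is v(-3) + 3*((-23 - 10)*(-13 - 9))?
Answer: 2187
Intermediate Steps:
v(F) = F²
v(-3) + 3*((-23 - 10)*(-13 - 9)) = (-3)² + 3*((-23 - 10)*(-13 - 9)) = 9 + 3*(-33*(-22)) = 9 + 3*726 = 9 + 2178 = 2187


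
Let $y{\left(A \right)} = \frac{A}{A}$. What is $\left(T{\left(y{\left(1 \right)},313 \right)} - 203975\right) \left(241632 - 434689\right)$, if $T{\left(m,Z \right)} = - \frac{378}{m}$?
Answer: $39451777121$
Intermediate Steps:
$y{\left(A \right)} = 1$
$\left(T{\left(y{\left(1 \right)},313 \right)} - 203975\right) \left(241632 - 434689\right) = \left(- \frac{378}{1} - 203975\right) \left(241632 - 434689\right) = \left(\left(-378\right) 1 - 203975\right) \left(-193057\right) = \left(-378 - 203975\right) \left(-193057\right) = \left(-204353\right) \left(-193057\right) = 39451777121$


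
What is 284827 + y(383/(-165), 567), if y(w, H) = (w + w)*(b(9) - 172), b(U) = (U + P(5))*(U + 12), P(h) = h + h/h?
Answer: 4262447/15 ≈ 2.8416e+5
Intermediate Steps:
P(h) = 1 + h (P(h) = h + 1 = 1 + h)
b(U) = (6 + U)*(12 + U) (b(U) = (U + (1 + 5))*(U + 12) = (U + 6)*(12 + U) = (6 + U)*(12 + U))
y(w, H) = 286*w (y(w, H) = (w + w)*((72 + 9² + 18*9) - 172) = (2*w)*((72 + 81 + 162) - 172) = (2*w)*(315 - 172) = (2*w)*143 = 286*w)
284827 + y(383/(-165), 567) = 284827 + 286*(383/(-165)) = 284827 + 286*(383*(-1/165)) = 284827 + 286*(-383/165) = 284827 - 9958/15 = 4262447/15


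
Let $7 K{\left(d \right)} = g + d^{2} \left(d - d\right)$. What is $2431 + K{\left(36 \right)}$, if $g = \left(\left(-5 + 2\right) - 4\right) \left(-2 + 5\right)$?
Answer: $2428$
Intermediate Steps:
$g = -21$ ($g = \left(-3 - 4\right) 3 = \left(-7\right) 3 = -21$)
$K{\left(d \right)} = -3$ ($K{\left(d \right)} = \frac{-21 + d^{2} \left(d - d\right)}{7} = \frac{-21 + d^{2} \cdot 0}{7} = \frac{-21 + 0}{7} = \frac{1}{7} \left(-21\right) = -3$)
$2431 + K{\left(36 \right)} = 2431 - 3 = 2428$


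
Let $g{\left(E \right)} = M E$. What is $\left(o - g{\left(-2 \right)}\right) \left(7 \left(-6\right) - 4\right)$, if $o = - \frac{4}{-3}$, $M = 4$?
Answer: $- \frac{1288}{3} \approx -429.33$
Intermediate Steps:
$g{\left(E \right)} = 4 E$
$o = \frac{4}{3}$ ($o = \left(-4\right) \left(- \frac{1}{3}\right) = \frac{4}{3} \approx 1.3333$)
$\left(o - g{\left(-2 \right)}\right) \left(7 \left(-6\right) - 4\right) = \left(\frac{4}{3} - 4 \left(-2\right)\right) \left(7 \left(-6\right) - 4\right) = \left(\frac{4}{3} - -8\right) \left(-42 - 4\right) = \left(\frac{4}{3} + 8\right) \left(-46\right) = \frac{28}{3} \left(-46\right) = - \frac{1288}{3}$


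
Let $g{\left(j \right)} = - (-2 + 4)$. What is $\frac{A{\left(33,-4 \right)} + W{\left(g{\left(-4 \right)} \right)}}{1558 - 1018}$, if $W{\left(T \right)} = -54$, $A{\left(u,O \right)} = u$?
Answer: $- \frac{7}{180} \approx -0.038889$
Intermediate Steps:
$g{\left(j \right)} = -2$ ($g{\left(j \right)} = \left(-1\right) 2 = -2$)
$\frac{A{\left(33,-4 \right)} + W{\left(g{\left(-4 \right)} \right)}}{1558 - 1018} = \frac{33 - 54}{1558 - 1018} = - \frac{21}{540} = \left(-21\right) \frac{1}{540} = - \frac{7}{180}$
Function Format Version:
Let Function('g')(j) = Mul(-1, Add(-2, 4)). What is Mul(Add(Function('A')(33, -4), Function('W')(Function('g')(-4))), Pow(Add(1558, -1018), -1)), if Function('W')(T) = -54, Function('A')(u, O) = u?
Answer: Rational(-7, 180) ≈ -0.038889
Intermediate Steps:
Function('g')(j) = -2 (Function('g')(j) = Mul(-1, 2) = -2)
Mul(Add(Function('A')(33, -4), Function('W')(Function('g')(-4))), Pow(Add(1558, -1018), -1)) = Mul(Add(33, -54), Pow(Add(1558, -1018), -1)) = Mul(-21, Pow(540, -1)) = Mul(-21, Rational(1, 540)) = Rational(-7, 180)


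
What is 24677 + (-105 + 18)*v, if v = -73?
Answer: 31028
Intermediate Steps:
24677 + (-105 + 18)*v = 24677 + (-105 + 18)*(-73) = 24677 - 87*(-73) = 24677 + 6351 = 31028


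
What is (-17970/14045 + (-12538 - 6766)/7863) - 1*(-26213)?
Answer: 578888424013/22087167 ≈ 26209.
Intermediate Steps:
(-17970/14045 + (-12538 - 6766)/7863) - 1*(-26213) = (-17970*1/14045 - 19304*1/7863) + 26213 = (-3594/2809 - 19304/7863) + 26213 = -82484558/22087167 + 26213 = 578888424013/22087167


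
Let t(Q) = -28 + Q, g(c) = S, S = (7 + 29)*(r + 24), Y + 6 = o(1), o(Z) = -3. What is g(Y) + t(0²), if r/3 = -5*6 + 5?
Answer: -1864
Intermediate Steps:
r = -75 (r = 3*(-5*6 + 5) = 3*(-30 + 5) = 3*(-25) = -75)
Y = -9 (Y = -6 - 3 = -9)
S = -1836 (S = (7 + 29)*(-75 + 24) = 36*(-51) = -1836)
g(c) = -1836
g(Y) + t(0²) = -1836 + (-28 + 0²) = -1836 + (-28 + 0) = -1836 - 28 = -1864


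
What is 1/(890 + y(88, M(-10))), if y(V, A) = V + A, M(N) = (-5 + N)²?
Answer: 1/1203 ≈ 0.00083125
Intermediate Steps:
y(V, A) = A + V
1/(890 + y(88, M(-10))) = 1/(890 + ((-5 - 10)² + 88)) = 1/(890 + ((-15)² + 88)) = 1/(890 + (225 + 88)) = 1/(890 + 313) = 1/1203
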